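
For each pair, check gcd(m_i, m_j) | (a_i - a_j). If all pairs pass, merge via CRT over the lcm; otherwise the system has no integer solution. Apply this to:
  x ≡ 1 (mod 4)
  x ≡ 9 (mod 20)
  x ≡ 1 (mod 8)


Moduli 4, 20, 8 are not pairwise coprime, so CRT works modulo lcm(m_i) when all pairwise compatibility conditions hold.
Pairwise compatibility: gcd(m_i, m_j) must divide a_i - a_j for every pair.
Merge one congruence at a time:
  Start: x ≡ 1 (mod 4).
  Combine with x ≡ 9 (mod 20): gcd(4, 20) = 4; 9 - 1 = 8, which IS divisible by 4, so compatible.
    Write x = 1 + 4·t and substitute into x ≡ 9 (mod 20): 4·t ≡ 9 − 1 = 8 (mod 20).
    Divide the congruence (and modulus) by g = 4: 1·t ≡ 2 (mod 5).
    So t ≡ 2 (mod 5).
    Then x = 1 + 4·2 = 9, valid modulo lcm(4, 20) = 20: x ≡ 9 (mod 20).
  Combine with x ≡ 1 (mod 8): gcd(20, 8) = 4; 1 - 9 = -8, which IS divisible by 4, so compatible.
    Write x = 9 + 20·t and substitute into x ≡ 1 (mod 8): 20·t ≡ 1 − 9 = -8 (mod 8).
    Divide the congruence (and modulus) by g = 4: 5·t ≡ -2 (mod 2).
    Reduce coefficients mod 2: 1·t ≡ 0 (mod 2).
    So t ≡ 0 (mod 2).
    Then x = 9 + 20·0 = 9, valid modulo lcm(20, 8) = 40: x ≡ 9 (mod 40).
Verify: 9 mod 4 = 1, 9 mod 20 = 9, 9 mod 8 = 1.

x ≡ 9 (mod 40).


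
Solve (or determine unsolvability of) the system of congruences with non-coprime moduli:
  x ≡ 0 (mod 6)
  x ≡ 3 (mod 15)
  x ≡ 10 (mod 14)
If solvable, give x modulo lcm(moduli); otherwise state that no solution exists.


Moduli 6, 15, 14 are not pairwise coprime, so CRT works modulo lcm(m_i) when all pairwise compatibility conditions hold.
Pairwise compatibility: gcd(m_i, m_j) must divide a_i - a_j for every pair.
Merge one congruence at a time:
  Start: x ≡ 0 (mod 6).
  Combine with x ≡ 3 (mod 15): gcd(6, 15) = 3; 3 - 0 = 3, which IS divisible by 3, so compatible.
    Write x = 0 + 6·t and substitute into x ≡ 3 (mod 15): 6·t ≡ 3 − 0 = 3 (mod 15).
    Divide the congruence (and modulus) by g = 3: 2·t ≡ 1 (mod 5).
    The inverse of 2 mod 5 is 3 (since 2·3 = 6 = 1·5 + 1), so t ≡ 3·1 = 3 ≡ 3 (mod 5).
    Then x = 0 + 6·3 = 18, valid modulo lcm(6, 15) = 30: x ≡ 18 (mod 30).
  Combine with x ≡ 10 (mod 14): gcd(30, 14) = 2; 10 - 18 = -8, which IS divisible by 2, so compatible.
    Write x = 18 + 30·t and substitute into x ≡ 10 (mod 14): 30·t ≡ 10 − 18 = -8 (mod 14).
    Divide the congruence (and modulus) by g = 2: 15·t ≡ -4 (mod 7).
    Reduce coefficients mod 7: 1·t ≡ 3 (mod 7).
    So t ≡ 3 (mod 7).
    Then x = 18 + 30·3 = 108, valid modulo lcm(30, 14) = 210: x ≡ 108 (mod 210).
Verify: 108 mod 6 = 0, 108 mod 15 = 3, 108 mod 14 = 10.

x ≡ 108 (mod 210).


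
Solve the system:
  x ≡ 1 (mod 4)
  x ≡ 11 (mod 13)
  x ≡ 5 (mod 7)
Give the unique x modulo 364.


Moduli 4, 13, 7 are pairwise coprime; by CRT there is a unique solution modulo M = 4 · 13 · 7 = 364.
Solve pairwise, accumulating the modulus:
  Start with x ≡ 1 (mod 4).
  Combine with x ≡ 11 (mod 13): since gcd(4, 13) = 1, we get a unique residue mod 52.
    Write x = 1 + 4·t and substitute into x ≡ 11 (mod 13): 4·t ≡ 11 − 1 = 10 (mod 13).
    The inverse of 4 mod 13 is 10 (since 4·10 = 40 = 3·13 + 1), so t ≡ 10·10 = 100 ≡ 9 (mod 13).
    Then x = 1 + 4·9 = 37, valid modulo lcm(4, 13) = 52: x ≡ 37 (mod 52).
  Combine with x ≡ 5 (mod 7): since gcd(52, 7) = 1, we get a unique residue mod 364.
    Write x = 37 + 52·t and substitute into x ≡ 5 (mod 7): 52·t ≡ 5 − 37 = -32 (mod 7).
    Reduce coefficients mod 7: 3·t ≡ 3 (mod 7).
    The inverse of 3 mod 7 is 5 (since 3·5 = 15 = 2·7 + 1), so t ≡ 5·3 = 15 ≡ 1 (mod 7).
    Then x = 37 + 52·1 = 89, valid modulo lcm(52, 7) = 364: x ≡ 89 (mod 364).
Verify: 89 mod 4 = 1 ✓, 89 mod 13 = 11 ✓, 89 mod 7 = 5 ✓.

x ≡ 89 (mod 364).


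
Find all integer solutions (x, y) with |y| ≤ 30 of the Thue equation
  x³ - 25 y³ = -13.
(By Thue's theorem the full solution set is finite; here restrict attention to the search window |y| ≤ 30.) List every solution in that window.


The equation is x³ - 25y³ = -13. For fixed y, x³ = 25·y³ − 13, so a solution requires the RHS to be a perfect cube.
Strategy: iterate y from -30 to 30, compute RHS = 25·y³ − 13, and check whether it is a (positive or negative) perfect cube.
Check small values of y:
  y = 0: RHS = -13 is not a perfect cube.
  y = 1: RHS = 12 is not a perfect cube.
  y = -1: RHS = -38 is not a perfect cube.
  y = 2: RHS = 187 is not a perfect cube.
  y = -2: RHS = -213 is not a perfect cube.
  y = 3: RHS = 662 is not a perfect cube.
  y = -3: RHS = -688 is not a perfect cube.
Continuing the search up to |y| = 30 finds no solutions either.
No (x, y) in the scanned range satisfies the equation.

No integer solutions with |y| ≤ 30.


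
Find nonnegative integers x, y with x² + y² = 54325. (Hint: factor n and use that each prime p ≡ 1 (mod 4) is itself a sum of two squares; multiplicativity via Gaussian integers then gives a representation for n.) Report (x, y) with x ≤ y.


Step 1: Factor n = 54325 = 5^2 · 41 · 53.
Step 2: Check the mod-4 condition on each prime factor: 5 ≡ 1 (mod 4), exponent 2; 41 ≡ 1 (mod 4), exponent 1; 53 ≡ 1 (mod 4), exponent 1.
All primes ≡ 3 (mod 4) appear to even exponent (or don't appear), so by the two-squares theorem n IS expressible as a sum of two squares.
Step 3: Build a representation. Group n = k² · m with k = 5 and m = 41 · 53 = 2173 (a product of primes ≡ 1 (mod 4)); a representation of m scales to one of n via (k·x)² + (k·y)² = k²(x² + y²). Each prime p ≡ 1 (mod 4) is itself a sum of two squares; find a² by testing p − a² for a perfect square:
  41: 41 − 1² = 40, 41 − 2² = 37, 41 − 3² = 32, 41 − 4² = 25 = 5² ⇒ 41 = 4² + 5².
  53: 53 − 1² = 52, 53 − 2² = 49 = 7² ⇒ 53 = 2² + 7².
  Combine using the Brahmagupta–Fibonacci identity (a² + b²)(c² + d²) = (ac − bd)² + (ad + bc)² = (ac + bd)² + (ad − bc)²:
  41 · 53 = 2173: from (4² + 5²)(2² + 7²), take (4·2 − 5·7, 4·7 + 5·2) = (8 − 35, 28 + 10) = (-27, 38); dropping signs (only squares matter) gives (27, 38); check 27² + 38² = 729 + 1444 = 2173 ✓.
  Scale by k = 5: (5·27, 5·38) = (135, 190).
Step 4: Order so x ≤ y and verify: 135² + 190² = 18225 + 36100 = 54325 = n. ✓

n = 54325 = 135² + 190² (one valid representation with x ≤ y).


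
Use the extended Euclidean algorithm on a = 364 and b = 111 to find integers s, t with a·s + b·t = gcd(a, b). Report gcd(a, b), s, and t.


Euclidean algorithm on (364, 111) — divide until remainder is 0:
  364 = 3 · 111 + 31
  111 = 3 · 31 + 18
  31 = 1 · 18 + 13
  18 = 1 · 13 + 5
  13 = 2 · 5 + 3
  5 = 1 · 3 + 2
  3 = 1 · 2 + 1
  2 = 2 · 1 + 0
gcd(364, 111) = 1.
Track Bezout coefficients alongside the remainders: start with r₀ = 364 = a·1 + b·0 (s = 1, t = 0) and r₁ = 111 = a·0 + b·1 (s = 0, t = 1); each new remainder r_{k+1} = r_{k-1} − q_k·r_k inherits s_{k+1} = s_{k-1} − q_k·s_k, t_{k+1} = t_{k-1} − q_k·t_k, so r_k = a·s_k + b·t_k at every step:
  q = 3: r = 31, s = 1 − 3·0 = 1, t = 0 − 3·1 = -3  (check: 364·1 + 111·(-3) = 31)
  q = 3: r = 18, s = 0 − 3·1 = -3, t = 1 − 3·(-3) = 10  (check: 364·(-3) + 111·10 = 18)
  q = 1: r = 13, s = 1 − 1·(-3) = 4, t = -3 − 1·10 = -13  (check: 364·4 + 111·(-13) = 13)
  q = 1: r = 5, s = -3 − 1·4 = -7, t = 10 − 1·(-13) = 23  (check: 364·(-7) + 111·23 = 5)
  q = 2: r = 3, s = 4 − 2·(-7) = 18, t = -13 − 2·23 = -59  (check: 364·18 + 111·(-59) = 3)
  q = 1: r = 2, s = -7 − 1·18 = -25, t = 23 − 1·(-59) = 82  (check: 364·(-25) + 111·82 = 2)
  q = 1: r = 1, s = 18 − 1·(-25) = 43, t = -59 − 1·82 = -141  (check: 364·43 + 111·(-141) = 1)
The row with r = 1 (the gcd) gives the Bezout coefficients s = 43, t = -141.
Result: 364 · (43) + 111 · (-141) = 1.

gcd(364, 111) = 1; s = 43, t = -141 (check: 364·43 + 111·(-141) = 1).


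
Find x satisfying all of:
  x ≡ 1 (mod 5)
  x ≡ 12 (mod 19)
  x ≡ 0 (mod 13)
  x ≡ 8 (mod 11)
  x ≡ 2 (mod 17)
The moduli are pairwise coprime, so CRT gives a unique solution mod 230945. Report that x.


Product of moduli M = 5 · 19 · 13 · 11 · 17 = 230945.
Merge one congruence at a time:
  Start: x ≡ 1 (mod 5).
  Combine with x ≡ 12 (mod 19); new modulus lcm = 95.
    Write x = 1 + 5·t and substitute into x ≡ 12 (mod 19): 5·t ≡ 12 − 1 = 11 (mod 19).
    The inverse of 5 mod 19 is 4 (since 5·4 = 20 = 1·19 + 1), so t ≡ 4·11 = 44 ≡ 6 (mod 19).
    Then x = 1 + 5·6 = 31, valid modulo lcm(5, 19) = 95: x ≡ 31 (mod 95).
  Combine with x ≡ 0 (mod 13); new modulus lcm = 1235.
    Write x = 31 + 95·t and substitute into x ≡ 0 (mod 13): 95·t ≡ 0 − 31 = -31 (mod 13).
    Reduce coefficients mod 13: 4·t ≡ 8 (mod 13).
    The inverse of 4 mod 13 is 10 (since 4·10 = 40 = 3·13 + 1), so t ≡ 10·8 = 80 ≡ 2 (mod 13).
    Then x = 31 + 95·2 = 221, valid modulo lcm(95, 13) = 1235: x ≡ 221 (mod 1235).
  Combine with x ≡ 8 (mod 11); new modulus lcm = 13585.
    Write x = 221 + 1235·t and substitute into x ≡ 8 (mod 11): 1235·t ≡ 8 − 221 = -213 (mod 11).
    Reduce coefficients mod 11: 3·t ≡ 7 (mod 11).
    The inverse of 3 mod 11 is 4 (since 3·4 = 12 = 1·11 + 1), so t ≡ 4·7 = 28 ≡ 6 (mod 11).
    Then x = 221 + 1235·6 = 7631, valid modulo lcm(1235, 11) = 13585: x ≡ 7631 (mod 13585).
  Combine with x ≡ 2 (mod 17); new modulus lcm = 230945.
    Write x = 7631 + 13585·t and substitute into x ≡ 2 (mod 17): 13585·t ≡ 2 − 7631 = -7629 (mod 17).
    Reduce coefficients mod 17: 2·t ≡ 4 (mod 17).
    The inverse of 2 mod 17 is 9 (since 2·9 = 18 = 1·17 + 1), so t ≡ 9·4 = 36 ≡ 2 (mod 17).
    Then x = 7631 + 13585·2 = 34801, valid modulo lcm(13585, 17) = 230945: x ≡ 34801 (mod 230945).
Verify against each original: 34801 mod 5 = 1, 34801 mod 19 = 12, 34801 mod 13 = 0, 34801 mod 11 = 8, 34801 mod 17 = 2.

x ≡ 34801 (mod 230945).


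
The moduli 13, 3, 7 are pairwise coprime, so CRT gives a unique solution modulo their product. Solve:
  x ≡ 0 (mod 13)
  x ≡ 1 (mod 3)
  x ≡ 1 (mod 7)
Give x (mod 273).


Moduli 13, 3, 7 are pairwise coprime; by CRT there is a unique solution modulo M = 13 · 3 · 7 = 273.
Solve pairwise, accumulating the modulus:
  Start with x ≡ 0 (mod 13).
  Combine with x ≡ 1 (mod 3): since gcd(13, 3) = 1, we get a unique residue mod 39.
    Write x = 0 + 13·t and substitute into x ≡ 1 (mod 3): 13·t ≡ 1 − 0 = 1 (mod 3).
    Reduce coefficients mod 3: 1·t ≡ 1 (mod 3).
    So t ≡ 1 (mod 3).
    Then x = 0 + 13·1 = 13, valid modulo lcm(13, 3) = 39: x ≡ 13 (mod 39).
  Combine with x ≡ 1 (mod 7): since gcd(39, 7) = 1, we get a unique residue mod 273.
    Write x = 13 + 39·t and substitute into x ≡ 1 (mod 7): 39·t ≡ 1 − 13 = -12 (mod 7).
    Reduce coefficients mod 7: 4·t ≡ 2 (mod 7).
    The inverse of 4 mod 7 is 2 (since 4·2 = 8 = 1·7 + 1), so t ≡ 2·2 = 4 ≡ 4 (mod 7).
    Then x = 13 + 39·4 = 169, valid modulo lcm(39, 7) = 273: x ≡ 169 (mod 273).
Verify: 169 mod 13 = 0 ✓, 169 mod 3 = 1 ✓, 169 mod 7 = 1 ✓.

x ≡ 169 (mod 273).


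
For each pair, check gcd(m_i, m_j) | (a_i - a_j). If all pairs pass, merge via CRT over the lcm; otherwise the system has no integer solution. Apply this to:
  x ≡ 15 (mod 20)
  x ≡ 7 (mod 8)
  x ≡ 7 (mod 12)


Moduli 20, 8, 12 are not pairwise coprime, so CRT works modulo lcm(m_i) when all pairwise compatibility conditions hold.
Pairwise compatibility: gcd(m_i, m_j) must divide a_i - a_j for every pair.
Merge one congruence at a time:
  Start: x ≡ 15 (mod 20).
  Combine with x ≡ 7 (mod 8): gcd(20, 8) = 4; 7 - 15 = -8, which IS divisible by 4, so compatible.
    Write x = 15 + 20·t and substitute into x ≡ 7 (mod 8): 20·t ≡ 7 − 15 = -8 (mod 8).
    Divide the congruence (and modulus) by g = 4: 5·t ≡ -2 (mod 2).
    Reduce coefficients mod 2: 1·t ≡ 0 (mod 2).
    So t ≡ 0 (mod 2).
    Then x = 15 + 20·0 = 15, valid modulo lcm(20, 8) = 40: x ≡ 15 (mod 40).
  Combine with x ≡ 7 (mod 12): gcd(40, 12) = 4; 7 - 15 = -8, which IS divisible by 4, so compatible.
    Write x = 15 + 40·t and substitute into x ≡ 7 (mod 12): 40·t ≡ 7 − 15 = -8 (mod 12).
    Divide the congruence (and modulus) by g = 4: 10·t ≡ -2 (mod 3).
    Reduce coefficients mod 3: 1·t ≡ 1 (mod 3).
    So t ≡ 1 (mod 3).
    Then x = 15 + 40·1 = 55, valid modulo lcm(40, 12) = 120: x ≡ 55 (mod 120).
Verify: 55 mod 20 = 15, 55 mod 8 = 7, 55 mod 12 = 7.

x ≡ 55 (mod 120).


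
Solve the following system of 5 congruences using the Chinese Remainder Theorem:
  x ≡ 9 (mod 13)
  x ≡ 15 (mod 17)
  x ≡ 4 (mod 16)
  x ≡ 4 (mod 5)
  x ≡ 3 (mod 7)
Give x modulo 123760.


Product of moduli M = 13 · 17 · 16 · 5 · 7 = 123760.
Merge one congruence at a time:
  Start: x ≡ 9 (mod 13).
  Combine with x ≡ 15 (mod 17); new modulus lcm = 221.
    Write x = 9 + 13·t and substitute into x ≡ 15 (mod 17): 13·t ≡ 15 − 9 = 6 (mod 17).
    The inverse of 13 mod 17 is 4 (since 13·4 = 52 = 3·17 + 1), so t ≡ 4·6 = 24 ≡ 7 (mod 17).
    Then x = 9 + 13·7 = 100, valid modulo lcm(13, 17) = 221: x ≡ 100 (mod 221).
  Combine with x ≡ 4 (mod 16); new modulus lcm = 3536.
    Write x = 100 + 221·t and substitute into x ≡ 4 (mod 16): 221·t ≡ 4 − 100 = -96 (mod 16).
    Reduce coefficients mod 16: 13·t ≡ 0 (mod 16).
    The inverse of 13 mod 16 is 5 (since 13·5 = 65 = 4·16 + 1), so t ≡ 5·0 = 0 ≡ 0 (mod 16).
    Then x = 100 + 221·0 = 100, valid modulo lcm(221, 16) = 3536: x ≡ 100 (mod 3536).
  Combine with x ≡ 4 (mod 5); new modulus lcm = 17680.
    Write x = 100 + 3536·t and substitute into x ≡ 4 (mod 5): 3536·t ≡ 4 − 100 = -96 (mod 5).
    Reduce coefficients mod 5: 1·t ≡ 4 (mod 5).
    So t ≡ 4 (mod 5).
    Then x = 100 + 3536·4 = 14244, valid modulo lcm(3536, 5) = 17680: x ≡ 14244 (mod 17680).
  Combine with x ≡ 3 (mod 7); new modulus lcm = 123760.
    Write x = 14244 + 17680·t and substitute into x ≡ 3 (mod 7): 17680·t ≡ 3 − 14244 = -14241 (mod 7).
    Reduce coefficients mod 7: 5·t ≡ 4 (mod 7).
    The inverse of 5 mod 7 is 3 (since 5·3 = 15 = 2·7 + 1), so t ≡ 3·4 = 12 ≡ 5 (mod 7).
    Then x = 14244 + 17680·5 = 102644, valid modulo lcm(17680, 7) = 123760: x ≡ 102644 (mod 123760).
Verify against each original: 102644 mod 13 = 9, 102644 mod 17 = 15, 102644 mod 16 = 4, 102644 mod 5 = 4, 102644 mod 7 = 3.

x ≡ 102644 (mod 123760).


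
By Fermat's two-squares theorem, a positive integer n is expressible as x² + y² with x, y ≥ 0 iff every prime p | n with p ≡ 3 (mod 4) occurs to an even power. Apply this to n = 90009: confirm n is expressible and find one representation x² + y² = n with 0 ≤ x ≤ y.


Step 1: Factor n = 90009 = 3^2 · 73 · 137.
Step 2: Check the mod-4 condition on each prime factor: 3 ≡ 3 (mod 4), exponent 2 (must be even); 73 ≡ 1 (mod 4), exponent 1; 137 ≡ 1 (mod 4), exponent 1.
All primes ≡ 3 (mod 4) appear to even exponent (or don't appear), so by the two-squares theorem n IS expressible as a sum of two squares.
Step 3: Build a representation. Group n = k² · m with k = 3 and m = 73 · 137 = 10001 (a product of primes ≡ 1 (mod 4)); a representation of m scales to one of n via (k·x)² + (k·y)² = k²(x² + y²). Each prime p ≡ 1 (mod 4) is itself a sum of two squares; find a² by testing p − a² for a perfect square:
  73: 73 − 1² = 72, 73 − 2² = 69, 73 − 3² = 64 = 8² ⇒ 73 = 3² + 8².
  137: 137 − 1² = 136, 137 − 2² = 133, 137 − 3² = 128, 137 − 4² = 121 = 11² ⇒ 137 = 4² + 11².
  Combine using the Brahmagupta–Fibonacci identity (a² + b²)(c² + d²) = (ac − bd)² + (ad + bc)² = (ac + bd)² + (ad − bc)²:
  73 · 137 = 10001: from (3² + 8²)(4² + 11²), take (3·4 − 8·11, 3·11 + 8·4) = (12 − 88, 33 + 32) = (-76, 65); dropping signs (only squares matter) gives (76, 65); check 76² + 65² = 5776 + 4225 = 10001 ✓.
  Scale by k = 3: (3·76, 3·65) = (228, 195).
Step 4: Order so x ≤ y and verify: 195² + 228² = 38025 + 51984 = 90009 = n. ✓

n = 90009 = 195² + 228² (one valid representation with x ≤ y).


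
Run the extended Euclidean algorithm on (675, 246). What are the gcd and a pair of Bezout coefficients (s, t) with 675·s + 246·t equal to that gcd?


Euclidean algorithm on (675, 246) — divide until remainder is 0:
  675 = 2 · 246 + 183
  246 = 1 · 183 + 63
  183 = 2 · 63 + 57
  63 = 1 · 57 + 6
  57 = 9 · 6 + 3
  6 = 2 · 3 + 0
gcd(675, 246) = 3.
Track Bezout coefficients alongside the remainders: start with r₀ = 675 = a·1 + b·0 (s = 1, t = 0) and r₁ = 246 = a·0 + b·1 (s = 0, t = 1); each new remainder r_{k+1} = r_{k-1} − q_k·r_k inherits s_{k+1} = s_{k-1} − q_k·s_k, t_{k+1} = t_{k-1} − q_k·t_k, so r_k = a·s_k + b·t_k at every step:
  q = 2: r = 183, s = 1 − 2·0 = 1, t = 0 − 2·1 = -2  (check: 675·1 + 246·(-2) = 183)
  q = 1: r = 63, s = 0 − 1·1 = -1, t = 1 − 1·(-2) = 3  (check: 675·(-1) + 246·3 = 63)
  q = 2: r = 57, s = 1 − 2·(-1) = 3, t = -2 − 2·3 = -8  (check: 675·3 + 246·(-8) = 57)
  q = 1: r = 6, s = -1 − 1·3 = -4, t = 3 − 1·(-8) = 11  (check: 675·(-4) + 246·11 = 6)
  q = 9: r = 3, s = 3 − 9·(-4) = 39, t = -8 − 9·11 = -107  (check: 675·39 + 246·(-107) = 3)
The row with r = 3 (the gcd) gives the Bezout coefficients s = 39, t = -107.
Result: 675 · (39) + 246 · (-107) = 3.

gcd(675, 246) = 3; s = 39, t = -107 (check: 675·39 + 246·(-107) = 3).


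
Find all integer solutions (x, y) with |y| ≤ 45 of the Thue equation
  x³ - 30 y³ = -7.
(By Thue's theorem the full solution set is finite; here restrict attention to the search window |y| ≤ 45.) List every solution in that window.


The equation is x³ - 30y³ = -7. For fixed y, x³ = 30·y³ − 7, so a solution requires the RHS to be a perfect cube.
Strategy: iterate y from -45 to 45, compute RHS = 30·y³ − 7, and check whether it is a (positive or negative) perfect cube.
Check small values of y:
  y = 0: RHS = -7 is not a perfect cube.
  y = 1: RHS = 23 is not a perfect cube.
  y = -1: RHS = -37 is not a perfect cube.
  y = 2: RHS = 233 is not a perfect cube.
  y = -2: RHS = -247 is not a perfect cube.
  y = 3: RHS = 803 is not a perfect cube.
  y = -3: RHS = -817 is not a perfect cube.
Continuing the search up to |y| = 45 finds no solutions either.
No (x, y) in the scanned range satisfies the equation.

No integer solutions with |y| ≤ 45.


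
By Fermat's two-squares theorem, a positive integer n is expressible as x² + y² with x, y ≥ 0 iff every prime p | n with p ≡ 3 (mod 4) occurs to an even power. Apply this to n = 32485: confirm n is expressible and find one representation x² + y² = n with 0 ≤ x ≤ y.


Step 1: Factor n = 32485 = 5 · 73 · 89.
Step 2: Check the mod-4 condition on each prime factor: 5 ≡ 1 (mod 4), exponent 1; 73 ≡ 1 (mod 4), exponent 1; 89 ≡ 1 (mod 4), exponent 1.
All primes ≡ 3 (mod 4) appear to even exponent (or don't appear), so by the two-squares theorem n IS expressible as a sum of two squares.
Step 3: Build a representation. Here n = 5 · 73 · 89 is a product of primes ≡ 1 (mod 4). Each prime p ≡ 1 (mod 4) is itself a sum of two squares; find a² by testing p − a² for a perfect square:
  5: 5 − 1² = 4 = 2² ⇒ 5 = 1² + 2².
  73: 73 − 1² = 72, 73 − 2² = 69, 73 − 3² = 64 = 8² ⇒ 73 = 3² + 8².
  89: 89 − 1² = 88, 89 − 2² = 85, 89 − 3² = 80, 89 − 4² = 73, 89 − 5² = 64 = 8² ⇒ 89 = 5² + 8².
  Combine using the Brahmagupta–Fibonacci identity (a² + b²)(c² + d²) = (ac − bd)² + (ad + bc)² = (ac + bd)² + (ad − bc)²:
  5 · 73 = 365: from (1² + 2²)(3² + 8²), take (1·3 − 2·8, 1·8 + 2·3) = (3 − 16, 8 + 6) = (-13, 14); dropping signs (only squares matter) gives (13, 14); check 13² + 14² = 169 + 196 = 365 ✓.
  365 · 89 = 32485: from (13² + 14²)(5² + 8²), take (13·5 − 14·8, 13·8 + 14·5) = (65 − 112, 104 + 70) = (-47, 174); dropping signs (only squares matter) gives (47, 174); check 47² + 174² = 2209 + 30276 = 32485 ✓.
Step 4: Order so x ≤ y and verify: 47² + 174² = 2209 + 30276 = 32485 = n. ✓

n = 32485 = 47² + 174² (one valid representation with x ≤ y).


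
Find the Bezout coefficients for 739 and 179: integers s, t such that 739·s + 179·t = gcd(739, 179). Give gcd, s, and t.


Euclidean algorithm on (739, 179) — divide until remainder is 0:
  739 = 4 · 179 + 23
  179 = 7 · 23 + 18
  23 = 1 · 18 + 5
  18 = 3 · 5 + 3
  5 = 1 · 3 + 2
  3 = 1 · 2 + 1
  2 = 2 · 1 + 0
gcd(739, 179) = 1.
Track Bezout coefficients alongside the remainders: start with r₀ = 739 = a·1 + b·0 (s = 1, t = 0) and r₁ = 179 = a·0 + b·1 (s = 0, t = 1); each new remainder r_{k+1} = r_{k-1} − q_k·r_k inherits s_{k+1} = s_{k-1} − q_k·s_k, t_{k+1} = t_{k-1} − q_k·t_k, so r_k = a·s_k + b·t_k at every step:
  q = 4: r = 23, s = 1 − 4·0 = 1, t = 0 − 4·1 = -4  (check: 739·1 + 179·(-4) = 23)
  q = 7: r = 18, s = 0 − 7·1 = -7, t = 1 − 7·(-4) = 29  (check: 739·(-7) + 179·29 = 18)
  q = 1: r = 5, s = 1 − 1·(-7) = 8, t = -4 − 1·29 = -33  (check: 739·8 + 179·(-33) = 5)
  q = 3: r = 3, s = -7 − 3·8 = -31, t = 29 − 3·(-33) = 128  (check: 739·(-31) + 179·128 = 3)
  q = 1: r = 2, s = 8 − 1·(-31) = 39, t = -33 − 1·128 = -161  (check: 739·39 + 179·(-161) = 2)
  q = 1: r = 1, s = -31 − 1·39 = -70, t = 128 − 1·(-161) = 289  (check: 739·(-70) + 179·289 = 1)
The row with r = 1 (the gcd) gives the Bezout coefficients s = -70, t = 289.
Result: 739 · (-70) + 179 · (289) = 1.

gcd(739, 179) = 1; s = -70, t = 289 (check: 739·(-70) + 179·289 = 1).


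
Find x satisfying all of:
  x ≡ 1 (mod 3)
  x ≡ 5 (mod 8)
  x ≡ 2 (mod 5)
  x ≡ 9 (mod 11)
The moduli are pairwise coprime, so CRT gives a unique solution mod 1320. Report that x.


Product of moduli M = 3 · 8 · 5 · 11 = 1320.
Merge one congruence at a time:
  Start: x ≡ 1 (mod 3).
  Combine with x ≡ 5 (mod 8); new modulus lcm = 24.
    Write x = 1 + 3·t and substitute into x ≡ 5 (mod 8): 3·t ≡ 5 − 1 = 4 (mod 8).
    The inverse of 3 mod 8 is 3 (since 3·3 = 9 = 1·8 + 1), so t ≡ 3·4 = 12 ≡ 4 (mod 8).
    Then x = 1 + 3·4 = 13, valid modulo lcm(3, 8) = 24: x ≡ 13 (mod 24).
  Combine with x ≡ 2 (mod 5); new modulus lcm = 120.
    Write x = 13 + 24·t and substitute into x ≡ 2 (mod 5): 24·t ≡ 2 − 13 = -11 (mod 5).
    Reduce coefficients mod 5: 4·t ≡ 4 (mod 5).
    The inverse of 4 mod 5 is 4 (since 4·4 = 16 = 3·5 + 1), so t ≡ 4·4 = 16 ≡ 1 (mod 5).
    Then x = 13 + 24·1 = 37, valid modulo lcm(24, 5) = 120: x ≡ 37 (mod 120).
  Combine with x ≡ 9 (mod 11); new modulus lcm = 1320.
    Write x = 37 + 120·t and substitute into x ≡ 9 (mod 11): 120·t ≡ 9 − 37 = -28 (mod 11).
    Reduce coefficients mod 11: 10·t ≡ 5 (mod 11).
    The inverse of 10 mod 11 is 10 (since 10·10 = 100 = 9·11 + 1), so t ≡ 10·5 = 50 ≡ 6 (mod 11).
    Then x = 37 + 120·6 = 757, valid modulo lcm(120, 11) = 1320: x ≡ 757 (mod 1320).
Verify against each original: 757 mod 3 = 1, 757 mod 8 = 5, 757 mod 5 = 2, 757 mod 11 = 9.

x ≡ 757 (mod 1320).


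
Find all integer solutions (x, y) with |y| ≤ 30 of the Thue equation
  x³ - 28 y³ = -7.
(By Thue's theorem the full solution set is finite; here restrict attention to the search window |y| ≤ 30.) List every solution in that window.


The equation is x³ - 28y³ = -7. For fixed y, x³ = 28·y³ − 7, so a solution requires the RHS to be a perfect cube.
Strategy: iterate y from -30 to 30, compute RHS = 28·y³ − 7, and check whether it is a (positive or negative) perfect cube.
Check small values of y:
  y = 0: RHS = -7 is not a perfect cube.
  y = 1: RHS = 21 is not a perfect cube.
  y = -1: RHS = -35 is not a perfect cube.
  y = 2: RHS = 217 is not a perfect cube.
  y = -2: RHS = -231 is not a perfect cube.
  y = 3: RHS = 749 is not a perfect cube.
  y = -3: RHS = -763 is not a perfect cube.
Continuing the search up to |y| = 30 finds no solutions either.
No (x, y) in the scanned range satisfies the equation.

No integer solutions with |y| ≤ 30.


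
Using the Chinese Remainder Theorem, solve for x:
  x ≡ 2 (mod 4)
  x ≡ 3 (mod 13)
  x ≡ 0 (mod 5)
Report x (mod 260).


Moduli 4, 13, 5 are pairwise coprime; by CRT there is a unique solution modulo M = 4 · 13 · 5 = 260.
Solve pairwise, accumulating the modulus:
  Start with x ≡ 2 (mod 4).
  Combine with x ≡ 3 (mod 13): since gcd(4, 13) = 1, we get a unique residue mod 52.
    Write x = 2 + 4·t and substitute into x ≡ 3 (mod 13): 4·t ≡ 3 − 2 = 1 (mod 13).
    The inverse of 4 mod 13 is 10 (since 4·10 = 40 = 3·13 + 1), so t ≡ 10·1 = 10 ≡ 10 (mod 13).
    Then x = 2 + 4·10 = 42, valid modulo lcm(4, 13) = 52: x ≡ 42 (mod 52).
  Combine with x ≡ 0 (mod 5): since gcd(52, 5) = 1, we get a unique residue mod 260.
    Write x = 42 + 52·t and substitute into x ≡ 0 (mod 5): 52·t ≡ 0 − 42 = -42 (mod 5).
    Reduce coefficients mod 5: 2·t ≡ 3 (mod 5).
    The inverse of 2 mod 5 is 3 (since 2·3 = 6 = 1·5 + 1), so t ≡ 3·3 = 9 ≡ 4 (mod 5).
    Then x = 42 + 52·4 = 250, valid modulo lcm(52, 5) = 260: x ≡ 250 (mod 260).
Verify: 250 mod 4 = 2 ✓, 250 mod 13 = 3 ✓, 250 mod 5 = 0 ✓.

x ≡ 250 (mod 260).


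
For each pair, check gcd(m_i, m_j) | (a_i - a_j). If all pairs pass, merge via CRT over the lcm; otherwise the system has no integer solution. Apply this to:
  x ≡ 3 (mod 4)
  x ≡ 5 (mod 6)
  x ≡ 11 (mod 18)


Moduli 4, 6, 18 are not pairwise coprime, so CRT works modulo lcm(m_i) when all pairwise compatibility conditions hold.
Pairwise compatibility: gcd(m_i, m_j) must divide a_i - a_j for every pair.
Merge one congruence at a time:
  Start: x ≡ 3 (mod 4).
  Combine with x ≡ 5 (mod 6): gcd(4, 6) = 2; 5 - 3 = 2, which IS divisible by 2, so compatible.
    Write x = 3 + 4·t and substitute into x ≡ 5 (mod 6): 4·t ≡ 5 − 3 = 2 (mod 6).
    Divide the congruence (and modulus) by g = 2: 2·t ≡ 1 (mod 3).
    The inverse of 2 mod 3 is 2 (since 2·2 = 4 = 1·3 + 1), so t ≡ 2·1 = 2 ≡ 2 (mod 3).
    Then x = 3 + 4·2 = 11, valid modulo lcm(4, 6) = 12: x ≡ 11 (mod 12).
  Combine with x ≡ 11 (mod 18): gcd(12, 18) = 6; 11 - 11 = 0, which IS divisible by 6, so compatible.
    Write x = 11 + 12·t and substitute into x ≡ 11 (mod 18): 12·t ≡ 11 − 11 = 0 (mod 18).
    Divide the congruence (and modulus) by g = 6: 2·t ≡ 0 (mod 3).
    The inverse of 2 mod 3 is 2 (since 2·2 = 4 = 1·3 + 1), so t ≡ 2·0 = 0 ≡ 0 (mod 3).
    Then x = 11 + 12·0 = 11, valid modulo lcm(12, 18) = 36: x ≡ 11 (mod 36).
Verify: 11 mod 4 = 3, 11 mod 6 = 5, 11 mod 18 = 11.

x ≡ 11 (mod 36).


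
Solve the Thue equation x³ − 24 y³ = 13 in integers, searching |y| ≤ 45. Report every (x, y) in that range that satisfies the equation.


The equation is x³ - 24y³ = 13. For fixed y, x³ = 24·y³ + 13, so a solution requires the RHS to be a perfect cube.
Strategy: iterate y from -45 to 45, compute RHS = 24·y³ + 13, and check whether it is a (positive or negative) perfect cube.
Check small values of y:
  y = 0: RHS = 13 is not a perfect cube.
  y = 1: RHS = 37 is not a perfect cube.
  y = -1: RHS = -11 is not a perfect cube.
  y = 2: RHS = 205 is not a perfect cube.
  y = -2: RHS = -179 is not a perfect cube.
  y = 3: RHS = 661 is not a perfect cube.
  y = -3: RHS = -635 is not a perfect cube.
Continuing the search up to |y| = 45 finds no solutions either.
No (x, y) in the scanned range satisfies the equation.

No integer solutions with |y| ≤ 45.


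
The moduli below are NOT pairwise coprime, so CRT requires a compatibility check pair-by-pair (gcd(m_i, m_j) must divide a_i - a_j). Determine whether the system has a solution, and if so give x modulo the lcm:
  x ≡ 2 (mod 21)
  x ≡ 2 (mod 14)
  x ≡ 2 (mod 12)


Moduli 21, 14, 12 are not pairwise coprime, so CRT works modulo lcm(m_i) when all pairwise compatibility conditions hold.
Pairwise compatibility: gcd(m_i, m_j) must divide a_i - a_j for every pair.
Merge one congruence at a time:
  Start: x ≡ 2 (mod 21).
  Combine with x ≡ 2 (mod 14): gcd(21, 14) = 7; 2 - 2 = 0, which IS divisible by 7, so compatible.
    Write x = 2 + 21·t and substitute into x ≡ 2 (mod 14): 21·t ≡ 2 − 2 = 0 (mod 14).
    Divide the congruence (and modulus) by g = 7: 3·t ≡ 0 (mod 2).
    Reduce coefficients mod 2: 1·t ≡ 0 (mod 2).
    So t ≡ 0 (mod 2).
    Then x = 2 + 21·0 = 2, valid modulo lcm(21, 14) = 42: x ≡ 2 (mod 42).
  Combine with x ≡ 2 (mod 12): gcd(42, 12) = 6; 2 - 2 = 0, which IS divisible by 6, so compatible.
    Write x = 2 + 42·t and substitute into x ≡ 2 (mod 12): 42·t ≡ 2 − 2 = 0 (mod 12).
    Divide the congruence (and modulus) by g = 6: 7·t ≡ 0 (mod 2).
    Reduce coefficients mod 2: 1·t ≡ 0 (mod 2).
    So t ≡ 0 (mod 2).
    Then x = 2 + 42·0 = 2, valid modulo lcm(42, 12) = 84: x ≡ 2 (mod 84).
Verify: 2 mod 21 = 2, 2 mod 14 = 2, 2 mod 12 = 2.

x ≡ 2 (mod 84).


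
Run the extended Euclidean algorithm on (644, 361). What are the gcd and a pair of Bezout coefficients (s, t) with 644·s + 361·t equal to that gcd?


Euclidean algorithm on (644, 361) — divide until remainder is 0:
  644 = 1 · 361 + 283
  361 = 1 · 283 + 78
  283 = 3 · 78 + 49
  78 = 1 · 49 + 29
  49 = 1 · 29 + 20
  29 = 1 · 20 + 9
  20 = 2 · 9 + 2
  9 = 4 · 2 + 1
  2 = 2 · 1 + 0
gcd(644, 361) = 1.
Track Bezout coefficients alongside the remainders: start with r₀ = 644 = a·1 + b·0 (s = 1, t = 0) and r₁ = 361 = a·0 + b·1 (s = 0, t = 1); each new remainder r_{k+1} = r_{k-1} − q_k·r_k inherits s_{k+1} = s_{k-1} − q_k·s_k, t_{k+1} = t_{k-1} − q_k·t_k, so r_k = a·s_k + b·t_k at every step:
  q = 1: r = 283, s = 1 − 1·0 = 1, t = 0 − 1·1 = -1  (check: 644·1 + 361·(-1) = 283)
  q = 1: r = 78, s = 0 − 1·1 = -1, t = 1 − 1·(-1) = 2  (check: 644·(-1) + 361·2 = 78)
  q = 3: r = 49, s = 1 − 3·(-1) = 4, t = -1 − 3·2 = -7  (check: 644·4 + 361·(-7) = 49)
  q = 1: r = 29, s = -1 − 1·4 = -5, t = 2 − 1·(-7) = 9  (check: 644·(-5) + 361·9 = 29)
  q = 1: r = 20, s = 4 − 1·(-5) = 9, t = -7 − 1·9 = -16  (check: 644·9 + 361·(-16) = 20)
  q = 1: r = 9, s = -5 − 1·9 = -14, t = 9 − 1·(-16) = 25  (check: 644·(-14) + 361·25 = 9)
  q = 2: r = 2, s = 9 − 2·(-14) = 37, t = -16 − 2·25 = -66  (check: 644·37 + 361·(-66) = 2)
  q = 4: r = 1, s = -14 − 4·37 = -162, t = 25 − 4·(-66) = 289  (check: 644·(-162) + 361·289 = 1)
The row with r = 1 (the gcd) gives the Bezout coefficients s = -162, t = 289.
Result: 644 · (-162) + 361 · (289) = 1.

gcd(644, 361) = 1; s = -162, t = 289 (check: 644·(-162) + 361·289 = 1).


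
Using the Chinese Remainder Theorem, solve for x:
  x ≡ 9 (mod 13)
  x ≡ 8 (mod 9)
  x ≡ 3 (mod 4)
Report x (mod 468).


Moduli 13, 9, 4 are pairwise coprime; by CRT there is a unique solution modulo M = 13 · 9 · 4 = 468.
Solve pairwise, accumulating the modulus:
  Start with x ≡ 9 (mod 13).
  Combine with x ≡ 8 (mod 9): since gcd(13, 9) = 1, we get a unique residue mod 117.
    Write x = 9 + 13·t and substitute into x ≡ 8 (mod 9): 13·t ≡ 8 − 9 = -1 (mod 9).
    Reduce coefficients mod 9: 4·t ≡ 8 (mod 9).
    The inverse of 4 mod 9 is 7 (since 4·7 = 28 = 3·9 + 1), so t ≡ 7·8 = 56 ≡ 2 (mod 9).
    Then x = 9 + 13·2 = 35, valid modulo lcm(13, 9) = 117: x ≡ 35 (mod 117).
  Combine with x ≡ 3 (mod 4): since gcd(117, 4) = 1, we get a unique residue mod 468.
    Write x = 35 + 117·t and substitute into x ≡ 3 (mod 4): 117·t ≡ 3 − 35 = -32 (mod 4).
    Reduce coefficients mod 4: 1·t ≡ 0 (mod 4).
    So t ≡ 0 (mod 4).
    Then x = 35 + 117·0 = 35, valid modulo lcm(117, 4) = 468: x ≡ 35 (mod 468).
Verify: 35 mod 13 = 9 ✓, 35 mod 9 = 8 ✓, 35 mod 4 = 3 ✓.

x ≡ 35 (mod 468).


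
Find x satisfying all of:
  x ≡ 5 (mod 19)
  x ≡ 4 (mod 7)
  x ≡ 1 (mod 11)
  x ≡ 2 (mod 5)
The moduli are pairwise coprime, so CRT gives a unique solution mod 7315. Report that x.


Product of moduli M = 19 · 7 · 11 · 5 = 7315.
Merge one congruence at a time:
  Start: x ≡ 5 (mod 19).
  Combine with x ≡ 4 (mod 7); new modulus lcm = 133.
    Write x = 5 + 19·t and substitute into x ≡ 4 (mod 7): 19·t ≡ 4 − 5 = -1 (mod 7).
    Reduce coefficients mod 7: 5·t ≡ 6 (mod 7).
    The inverse of 5 mod 7 is 3 (since 5·3 = 15 = 2·7 + 1), so t ≡ 3·6 = 18 ≡ 4 (mod 7).
    Then x = 5 + 19·4 = 81, valid modulo lcm(19, 7) = 133: x ≡ 81 (mod 133).
  Combine with x ≡ 1 (mod 11); new modulus lcm = 1463.
    Write x = 81 + 133·t and substitute into x ≡ 1 (mod 11): 133·t ≡ 1 − 81 = -80 (mod 11).
    Reduce coefficients mod 11: 1·t ≡ 8 (mod 11).
    So t ≡ 8 (mod 11).
    Then x = 81 + 133·8 = 1145, valid modulo lcm(133, 11) = 1463: x ≡ 1145 (mod 1463).
  Combine with x ≡ 2 (mod 5); new modulus lcm = 7315.
    Write x = 1145 + 1463·t and substitute into x ≡ 2 (mod 5): 1463·t ≡ 2 − 1145 = -1143 (mod 5).
    Reduce coefficients mod 5: 3·t ≡ 2 (mod 5).
    The inverse of 3 mod 5 is 2 (since 3·2 = 6 = 1·5 + 1), so t ≡ 2·2 = 4 ≡ 4 (mod 5).
    Then x = 1145 + 1463·4 = 6997, valid modulo lcm(1463, 5) = 7315: x ≡ 6997 (mod 7315).
Verify against each original: 6997 mod 19 = 5, 6997 mod 7 = 4, 6997 mod 11 = 1, 6997 mod 5 = 2.

x ≡ 6997 (mod 7315).


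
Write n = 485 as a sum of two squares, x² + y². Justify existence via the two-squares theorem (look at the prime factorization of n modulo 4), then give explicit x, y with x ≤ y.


Step 1: Factor n = 485 = 5 · 97.
Step 2: Check the mod-4 condition on each prime factor: 5 ≡ 1 (mod 4), exponent 1; 97 ≡ 1 (mod 4), exponent 1.
All primes ≡ 3 (mod 4) appear to even exponent (or don't appear), so by the two-squares theorem n IS expressible as a sum of two squares.
Step 3: Build a representation. Here n = 5 · 97 is a product of primes ≡ 1 (mod 4). Each prime p ≡ 1 (mod 4) is itself a sum of two squares; find a² by testing p − a² for a perfect square:
  5: 5 − 1² = 4 = 2² ⇒ 5 = 1² + 2².
  97: 97 − 1² = 96, 97 − 2² = 93, 97 − 3² = 88, 97 − 4² = 81 = 9² ⇒ 97 = 4² + 9².
  Combine using the Brahmagupta–Fibonacci identity (a² + b²)(c² + d²) = (ac − bd)² + (ad + bc)² = (ac + bd)² + (ad − bc)²:
  5 · 97 = 485: from (1² + 2²)(4² + 9²), take (1·4 − 2·9, 1·9 + 2·4) = (4 − 18, 9 + 8) = (-14, 17); dropping signs (only squares matter) gives (14, 17); check 14² + 17² = 196 + 289 = 485 ✓.
Step 4: Order so x ≤ y and verify: 14² + 17² = 196 + 289 = 485 = n. ✓

n = 485 = 14² + 17² (one valid representation with x ≤ y).


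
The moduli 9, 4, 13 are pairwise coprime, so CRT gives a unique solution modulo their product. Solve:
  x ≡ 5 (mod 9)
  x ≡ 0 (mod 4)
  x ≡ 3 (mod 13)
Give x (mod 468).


Moduli 9, 4, 13 are pairwise coprime; by CRT there is a unique solution modulo M = 9 · 4 · 13 = 468.
Solve pairwise, accumulating the modulus:
  Start with x ≡ 5 (mod 9).
  Combine with x ≡ 0 (mod 4): since gcd(9, 4) = 1, we get a unique residue mod 36.
    Write x = 5 + 9·t and substitute into x ≡ 0 (mod 4): 9·t ≡ 0 − 5 = -5 (mod 4).
    Reduce coefficients mod 4: 1·t ≡ 3 (mod 4).
    So t ≡ 3 (mod 4).
    Then x = 5 + 9·3 = 32, valid modulo lcm(9, 4) = 36: x ≡ 32 (mod 36).
  Combine with x ≡ 3 (mod 13): since gcd(36, 13) = 1, we get a unique residue mod 468.
    Write x = 32 + 36·t and substitute into x ≡ 3 (mod 13): 36·t ≡ 3 − 32 = -29 (mod 13).
    Reduce coefficients mod 13: 10·t ≡ 10 (mod 13).
    The inverse of 10 mod 13 is 4 (since 10·4 = 40 = 3·13 + 1), so t ≡ 4·10 = 40 ≡ 1 (mod 13).
    Then x = 32 + 36·1 = 68, valid modulo lcm(36, 13) = 468: x ≡ 68 (mod 468).
Verify: 68 mod 9 = 5 ✓, 68 mod 4 = 0 ✓, 68 mod 13 = 3 ✓.

x ≡ 68 (mod 468).


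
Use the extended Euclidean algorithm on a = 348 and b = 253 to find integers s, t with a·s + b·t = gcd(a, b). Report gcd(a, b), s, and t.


Euclidean algorithm on (348, 253) — divide until remainder is 0:
  348 = 1 · 253 + 95
  253 = 2 · 95 + 63
  95 = 1 · 63 + 32
  63 = 1 · 32 + 31
  32 = 1 · 31 + 1
  31 = 31 · 1 + 0
gcd(348, 253) = 1.
Track Bezout coefficients alongside the remainders: start with r₀ = 348 = a·1 + b·0 (s = 1, t = 0) and r₁ = 253 = a·0 + b·1 (s = 0, t = 1); each new remainder r_{k+1} = r_{k-1} − q_k·r_k inherits s_{k+1} = s_{k-1} − q_k·s_k, t_{k+1} = t_{k-1} − q_k·t_k, so r_k = a·s_k + b·t_k at every step:
  q = 1: r = 95, s = 1 − 1·0 = 1, t = 0 − 1·1 = -1  (check: 348·1 + 253·(-1) = 95)
  q = 2: r = 63, s = 0 − 2·1 = -2, t = 1 − 2·(-1) = 3  (check: 348·(-2) + 253·3 = 63)
  q = 1: r = 32, s = 1 − 1·(-2) = 3, t = -1 − 1·3 = -4  (check: 348·3 + 253·(-4) = 32)
  q = 1: r = 31, s = -2 − 1·3 = -5, t = 3 − 1·(-4) = 7  (check: 348·(-5) + 253·7 = 31)
  q = 1: r = 1, s = 3 − 1·(-5) = 8, t = -4 − 1·7 = -11  (check: 348·8 + 253·(-11) = 1)
The row with r = 1 (the gcd) gives the Bezout coefficients s = 8, t = -11.
Result: 348 · (8) + 253 · (-11) = 1.

gcd(348, 253) = 1; s = 8, t = -11 (check: 348·8 + 253·(-11) = 1).


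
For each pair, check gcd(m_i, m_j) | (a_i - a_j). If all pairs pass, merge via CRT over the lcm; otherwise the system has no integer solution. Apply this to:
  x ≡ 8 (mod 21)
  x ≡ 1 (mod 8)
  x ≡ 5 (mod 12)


Moduli 21, 8, 12 are not pairwise coprime, so CRT works modulo lcm(m_i) when all pairwise compatibility conditions hold.
Pairwise compatibility: gcd(m_i, m_j) must divide a_i - a_j for every pair.
Merge one congruence at a time:
  Start: x ≡ 8 (mod 21).
  Combine with x ≡ 1 (mod 8): gcd(21, 8) = 1; 1 - 8 = -7, which IS divisible by 1, so compatible.
    Write x = 8 + 21·t and substitute into x ≡ 1 (mod 8): 21·t ≡ 1 − 8 = -7 (mod 8).
    Reduce coefficients mod 8: 5·t ≡ 1 (mod 8).
    The inverse of 5 mod 8 is 5 (since 5·5 = 25 = 3·8 + 1), so t ≡ 5·1 = 5 ≡ 5 (mod 8).
    Then x = 8 + 21·5 = 113, valid modulo lcm(21, 8) = 168: x ≡ 113 (mod 168).
  Combine with x ≡ 5 (mod 12): gcd(168, 12) = 12; 5 - 113 = -108, which IS divisible by 12, so compatible.
    Write x = 113 + 168·t and substitute into x ≡ 5 (mod 12): 168·t ≡ 5 − 113 = -108 (mod 12).
    Divide the congruence (and modulus) by g = 12: 14·t ≡ -9 (mod 1).
    Modulo 1 every t works; take t = 0.
    Then x = 113 + 168·0 = 113, valid modulo lcm(168, 12) = 168: x ≡ 113 (mod 168).
Verify: 113 mod 21 = 8, 113 mod 8 = 1, 113 mod 12 = 5.

x ≡ 113 (mod 168).


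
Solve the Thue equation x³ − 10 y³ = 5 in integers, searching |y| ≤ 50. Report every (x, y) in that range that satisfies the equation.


The equation is x³ - 10y³ = 5. For fixed y, x³ = 10·y³ + 5, so a solution requires the RHS to be a perfect cube.
Strategy: iterate y from -50 to 50, compute RHS = 10·y³ + 5, and check whether it is a (positive or negative) perfect cube.
Check small values of y:
  y = 0: RHS = 5 is not a perfect cube.
  y = 1: RHS = 15 is not a perfect cube.
  y = -1: RHS = -5 is not a perfect cube.
  y = 2: RHS = 85 is not a perfect cube.
  y = -2: RHS = -75 is not a perfect cube.
  y = 3: RHS = 275 is not a perfect cube.
  y = -3: RHS = -265 is not a perfect cube.
Continuing the search up to |y| = 50 finds no solutions either.
No (x, y) in the scanned range satisfies the equation.

No integer solutions with |y| ≤ 50.


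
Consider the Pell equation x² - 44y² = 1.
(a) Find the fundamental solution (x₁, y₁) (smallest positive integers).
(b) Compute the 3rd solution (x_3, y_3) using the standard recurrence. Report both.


Step 1: Find the fundamental solution (x₁, y₁) of x² - 44y² = 1.
  Expand √44 as a continued fraction. a₀ = ⌊√44⌋ = 6; iterate m_{k+1} = d_k·a_k − m_k, d_{k+1} = (44 − m_{k+1}²)/d_k, a_{k+1} = ⌊(a₀ + m_{k+1})/d_{k+1}⌋ (starting m₀ = 0, d₀ = 1), with convergents p_k = a_k·p_{k-1} + p_{k-2}, q_k = a_k·q_{k-1} + q_{k-2} (p₋₁ = 1, q₋₁ = 0):
  k = 0: a₀ = 6; p₀/q₀ = 6/1; p₀² − 44·q₀² = 36 − 44 = -8.
  k = 1: m = 6, d = 8, a = ⌊(6 + 6)/8⌋ = 1; p/q = (1·6 + 1)/(1·1 + 0) = 7/1; p² − 44·q² = 49 − 44 = 5.
  k = 2: m = 2, d = 5, a = ⌊(6 + 2)/5⌋ = 1; p/q = (1·7 + 6)/(1·1 + 1) = 13/2; p² − 44·q² = 169 − 176 = -7.
  k = 3: m = 3, d = 7, a = ⌊(6 + 3)/7⌋ = 1; p/q = (1·13 + 7)/(1·2 + 1) = 20/3; p² − 44·q² = 400 − 396 = 4.
  k = 4: m = 4, d = 4, a = ⌊(6 + 4)/4⌋ = 2; p/q = (2·20 + 13)/(2·3 + 2) = 53/8; p² − 44·q² = 2809 − 2816 = -7.
  k = 5: m = 4, d = 7, a = ⌊(6 + 4)/7⌋ = 1; p/q = (1·53 + 20)/(1·8 + 3) = 73/11; p² − 44·q² = 5329 − 5324 = 5.
  k = 6: m = 3, d = 5, a = ⌊(6 + 3)/5⌋ = 1; p/q = (1·73 + 53)/(1·11 + 8) = 126/19; p² − 44·q² = 15876 − 15884 = -8.
  k = 7: m = 2, d = 8, a = ⌊(6 + 2)/8⌋ = 1; p/q = (1·126 + 73)/(1·19 + 11) = 199/30; p² − 44·q² = 39601 − 39600 = 1.
  The first convergent with p² − 44·q² = 1 gives the fundamental solution (x₁, y₁) = (199, 30).
Step 2: Apply the recurrence (x_{n+1}, y_{n+1}) = (x₁x_n + 44y₁y_n, x₁y_n + y₁x_n) repeatedly.
  From (x_1, y_1) = (199, 30): x_2 = 199·199 + 44·30·30 = 79201; y_2 = 199·30 + 30·199 = 11940.
  From (x_2, y_2) = (79201, 11940): x_3 = 199·79201 + 44·30·11940 = 31521799; y_3 = 199·11940 + 30·79201 = 4752090.
Step 3: Verify x_3² - 44·y_3² = 993623812196401 - 993623812196400 = 1 (should be 1). ✓

(x_1, y_1) = (199, 30); (x_3, y_3) = (31521799, 4752090).
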